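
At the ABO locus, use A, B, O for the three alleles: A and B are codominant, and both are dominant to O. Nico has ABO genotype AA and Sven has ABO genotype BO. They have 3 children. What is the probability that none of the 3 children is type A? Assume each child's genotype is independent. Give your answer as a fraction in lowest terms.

ABO cross AA × BO → 1/2 A, 1/2 AB.
So P(type A) = 1/2 per child.
P(not type A) = 1/2 for one child; (1/2)^3 = 1/8.

1/8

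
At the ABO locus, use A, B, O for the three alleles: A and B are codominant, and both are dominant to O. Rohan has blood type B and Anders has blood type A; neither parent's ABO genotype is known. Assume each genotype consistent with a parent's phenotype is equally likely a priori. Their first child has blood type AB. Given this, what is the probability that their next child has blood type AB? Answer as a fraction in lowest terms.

25/36

Possible genotypes: Rohan ∈ {BB, BO}; Anders ∈ {AA, AO}.
Weight each parental genotype pair by prior × P(type-AB child):
  BB × AA: posterior weight 4/9; P(next child type AB) = 1.
  BB × AO: posterior weight 2/9; P(next child type AB) = 1/2.
  BO × AA: posterior weight 2/9; P(next child type AB) = 1/2.
  BO × AO: posterior weight 1/9; P(next child type AB) = 1/4.
Weighted sum = 25/36.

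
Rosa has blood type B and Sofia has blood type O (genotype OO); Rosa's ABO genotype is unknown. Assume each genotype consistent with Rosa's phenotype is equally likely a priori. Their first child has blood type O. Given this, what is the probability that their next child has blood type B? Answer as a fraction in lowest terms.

1/2

Possible genotypes: Rosa ∈ {BB, BO}; Sofia ∈ {OO}.
Weight each parental genotype pair by prior × P(type-O child):
  BO × OO: posterior weight 1; P(next child type B) = 1/2.
Weighted sum = 1/2.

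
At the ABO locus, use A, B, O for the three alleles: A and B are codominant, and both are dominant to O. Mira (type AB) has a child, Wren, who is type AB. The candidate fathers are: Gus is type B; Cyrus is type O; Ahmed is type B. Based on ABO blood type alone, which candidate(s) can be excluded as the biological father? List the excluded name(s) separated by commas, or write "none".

Cyrus

A candidate is excluded only if no genotype consistent with his phenotype could produce a type AB child with a type AB mother.
Cyrus (type O): no genotype consistent with that phenotype can produce a type-AB child with a type-AB mother.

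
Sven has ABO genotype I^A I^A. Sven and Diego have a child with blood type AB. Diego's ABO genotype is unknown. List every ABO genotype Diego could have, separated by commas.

For each candidate genotype of Diego, check whether crossing it with I^A I^A can produce every observed child phenotype.
  I^A I^A → possible child types {A} ✗
  I^A I^B → possible child types {A, AB} ✓
  I^A i → possible child types {A} ✗
  I^B I^B → possible child types {AB} ✓
  I^B i → possible child types {A, AB} ✓
  i i → possible child types {A} ✗

I^A I^B, I^B I^B, I^B i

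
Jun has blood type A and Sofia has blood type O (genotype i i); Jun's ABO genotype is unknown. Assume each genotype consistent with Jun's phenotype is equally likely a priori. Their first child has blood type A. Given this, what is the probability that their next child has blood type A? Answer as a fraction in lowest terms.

Possible genotypes: Jun ∈ {I^A I^A, I^A i}; Sofia ∈ {i i}.
Weight each parental genotype pair by prior × P(type-A child):
  I^A I^A × i i: posterior weight 2/3; P(next child type A) = 1.
  I^A i × i i: posterior weight 1/3; P(next child type A) = 1/2.
Weighted sum = 5/6.

5/6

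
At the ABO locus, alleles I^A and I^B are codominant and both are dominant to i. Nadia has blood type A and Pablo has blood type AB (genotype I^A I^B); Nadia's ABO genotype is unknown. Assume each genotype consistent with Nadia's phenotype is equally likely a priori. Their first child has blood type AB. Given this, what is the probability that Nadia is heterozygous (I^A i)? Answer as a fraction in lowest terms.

1/3

Possible genotypes: Nadia ∈ {I^A I^A, I^A i}; Pablo ∈ {I^A I^B}.
Weight each parental genotype pair by prior × P(type-AB child):
  I^A I^A × I^A I^B: posterior weight 2/3.
  I^A i × I^A I^B: posterior weight 1/3.
Sum the posterior weight over pairs where Nadia is I^A i: 1/3.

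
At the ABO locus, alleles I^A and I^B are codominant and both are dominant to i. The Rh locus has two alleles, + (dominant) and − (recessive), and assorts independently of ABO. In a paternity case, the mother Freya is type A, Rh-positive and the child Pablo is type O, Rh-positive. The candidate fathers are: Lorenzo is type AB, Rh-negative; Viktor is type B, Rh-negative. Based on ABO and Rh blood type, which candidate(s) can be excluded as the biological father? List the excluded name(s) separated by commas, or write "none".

Lorenzo

A candidate is excluded only if no genotype consistent with his phenotype could produce a type O, Rh-positive child with a type A, Rh-positive mother.
Lorenzo (type AB, Rh-): no genotype consistent with that phenotype can produce a type-O Rh+ child with a type-A mother.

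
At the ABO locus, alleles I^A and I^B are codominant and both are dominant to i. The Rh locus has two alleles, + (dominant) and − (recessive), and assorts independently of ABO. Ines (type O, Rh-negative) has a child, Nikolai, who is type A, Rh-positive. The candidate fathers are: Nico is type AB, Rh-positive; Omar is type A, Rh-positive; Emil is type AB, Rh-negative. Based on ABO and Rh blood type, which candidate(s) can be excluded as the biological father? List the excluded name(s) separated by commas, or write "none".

Emil

A candidate is excluded only if no genotype consistent with his phenotype could produce a type A, Rh-positive child with a type O, Rh-negative mother.
Emil (type AB, Rh-): no genotype consistent with that phenotype can produce a type-A Rh+ child with a type-O mother.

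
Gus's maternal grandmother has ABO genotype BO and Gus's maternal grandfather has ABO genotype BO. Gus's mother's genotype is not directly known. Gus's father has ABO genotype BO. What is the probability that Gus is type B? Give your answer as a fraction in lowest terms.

Gus's mother's ABO genotype from BO × BO: 1/4 BB, 1/2 BO, 1/4 OO.
Crossing each possibility with the father BO and summing P(type B): 1/4·1 + 1/2·3/4 + 1/4·1/2 = 3/4.

3/4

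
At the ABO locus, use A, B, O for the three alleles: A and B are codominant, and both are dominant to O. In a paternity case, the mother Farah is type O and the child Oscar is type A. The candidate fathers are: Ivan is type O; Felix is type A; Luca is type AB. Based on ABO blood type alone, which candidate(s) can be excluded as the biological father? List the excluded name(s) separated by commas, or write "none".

A candidate is excluded only if no genotype consistent with his phenotype could produce a type A child with a type O mother.
Ivan (type O): no genotype consistent with that phenotype can produce a type-A child with a type-O mother.

Ivan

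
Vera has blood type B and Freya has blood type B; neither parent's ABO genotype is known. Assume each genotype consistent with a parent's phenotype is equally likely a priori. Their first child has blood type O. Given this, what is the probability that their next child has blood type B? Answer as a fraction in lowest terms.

Possible genotypes: Vera ∈ {BB, BO}; Freya ∈ {BB, BO}.
Weight each parental genotype pair by prior × P(type-O child):
  BO × BO: posterior weight 1; P(next child type B) = 3/4.
Weighted sum = 3/4.

3/4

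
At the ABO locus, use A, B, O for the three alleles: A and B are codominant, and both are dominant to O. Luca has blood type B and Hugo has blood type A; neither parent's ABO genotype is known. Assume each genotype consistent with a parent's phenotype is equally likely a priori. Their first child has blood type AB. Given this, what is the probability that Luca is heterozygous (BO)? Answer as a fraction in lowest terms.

1/3

Possible genotypes: Luca ∈ {BB, BO}; Hugo ∈ {AA, AO}.
Weight each parental genotype pair by prior × P(type-AB child):
  BB × AA: posterior weight 4/9.
  BB × AO: posterior weight 2/9.
  BO × AA: posterior weight 2/9.
  BO × AO: posterior weight 1/9.
Sum the posterior weight over pairs where Luca is BO: 1/3.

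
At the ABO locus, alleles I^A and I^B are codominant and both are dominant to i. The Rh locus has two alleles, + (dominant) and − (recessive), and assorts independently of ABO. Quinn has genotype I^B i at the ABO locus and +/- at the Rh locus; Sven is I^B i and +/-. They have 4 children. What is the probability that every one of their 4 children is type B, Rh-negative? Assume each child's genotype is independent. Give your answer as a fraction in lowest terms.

ABO cross I^B i × I^B i → 1/4 O, 3/4 B.
Rh cross +/- × +/- → 3/4 Rh+, 1/4 Rh-; so P(type B, Rh-negative) = 3/4 × 1/4 = 3/16 per child.
All 4 independent: (3/16)^4 = 81/65536.

81/65536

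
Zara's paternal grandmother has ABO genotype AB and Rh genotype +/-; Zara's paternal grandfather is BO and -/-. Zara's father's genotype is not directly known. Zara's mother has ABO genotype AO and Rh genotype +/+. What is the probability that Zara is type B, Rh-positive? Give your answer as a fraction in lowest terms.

Zara's father's ABO genotype from AB × BO: 1/4 AB, 1/4 AO, 1/4 BB, 1/4 BO.
Crossing each possibility with the mother AO and summing P(type B): 1/4·1/4 + 1/4·0 + 1/4·1/2 + 1/4·1/4 = 1/4.
Similarly for Rh via the father's Rh distribution: P(Rh+) = 1.
Independent loci: 1/4 × 1 = 1/4.

1/4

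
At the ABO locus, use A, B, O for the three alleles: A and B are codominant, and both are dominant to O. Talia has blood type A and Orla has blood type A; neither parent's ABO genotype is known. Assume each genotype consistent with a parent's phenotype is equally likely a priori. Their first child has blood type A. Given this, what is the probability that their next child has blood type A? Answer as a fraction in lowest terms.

19/20

Possible genotypes: Talia ∈ {AA, AO}; Orla ∈ {AA, AO}.
Weight each parental genotype pair by prior × P(type-A child):
  AA × AA: posterior weight 4/15; P(next child type A) = 1.
  AA × AO: posterior weight 4/15; P(next child type A) = 1.
  AO × AA: posterior weight 4/15; P(next child type A) = 1.
  AO × AO: posterior weight 1/5; P(next child type A) = 3/4.
Weighted sum = 19/20.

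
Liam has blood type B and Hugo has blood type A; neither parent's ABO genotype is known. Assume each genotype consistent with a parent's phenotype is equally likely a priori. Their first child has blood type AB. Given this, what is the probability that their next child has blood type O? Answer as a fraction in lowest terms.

1/36

Possible genotypes: Liam ∈ {I^B I^B, I^B i}; Hugo ∈ {I^A I^A, I^A i}.
Weight each parental genotype pair by prior × P(type-AB child):
  I^B I^B × I^A I^A: posterior weight 4/9; P(next child type O) = 0.
  I^B I^B × I^A i: posterior weight 2/9; P(next child type O) = 0.
  I^B i × I^A I^A: posterior weight 2/9; P(next child type O) = 0.
  I^B i × I^A i: posterior weight 1/9; P(next child type O) = 1/4.
Weighted sum = 1/36.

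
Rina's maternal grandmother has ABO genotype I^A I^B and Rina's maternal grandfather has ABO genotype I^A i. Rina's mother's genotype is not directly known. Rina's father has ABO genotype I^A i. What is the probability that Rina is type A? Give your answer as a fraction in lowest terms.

Rina's mother's ABO genotype from I^A I^B × I^A i: 1/4 I^A I^A, 1/4 I^A I^B, 1/4 I^A i, 1/4 I^B i.
Crossing each possibility with the father I^A i and summing P(type A): 1/4·1 + 1/4·1/2 + 1/4·3/4 + 1/4·1/4 = 5/8.

5/8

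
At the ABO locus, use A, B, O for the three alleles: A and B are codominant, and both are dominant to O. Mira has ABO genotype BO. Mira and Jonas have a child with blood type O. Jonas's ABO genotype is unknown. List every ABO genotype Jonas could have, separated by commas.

AO, BO, OO

For each candidate genotype of Jonas, check whether crossing it with BO can produce every observed child phenotype.
  AA → possible child types {A, AB} ✗
  AB → possible child types {A, B, AB} ✗
  AO → possible child types {O, A, B, AB} ✓
  BB → possible child types {B} ✗
  BO → possible child types {O, B} ✓
  OO → possible child types {O, B} ✓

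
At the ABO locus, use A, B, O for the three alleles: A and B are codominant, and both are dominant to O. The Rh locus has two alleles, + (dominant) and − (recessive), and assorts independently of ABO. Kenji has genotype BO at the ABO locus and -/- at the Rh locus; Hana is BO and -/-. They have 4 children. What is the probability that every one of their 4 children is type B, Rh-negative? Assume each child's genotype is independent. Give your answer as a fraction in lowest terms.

81/256

ABO cross BO × BO → 1/4 O, 3/4 B.
Rh cross -/- × -/- → 1 Rh-; so P(type B, Rh-negative) = 3/4 × 1 = 3/4 per child.
All 4 independent: (3/4)^4 = 81/256.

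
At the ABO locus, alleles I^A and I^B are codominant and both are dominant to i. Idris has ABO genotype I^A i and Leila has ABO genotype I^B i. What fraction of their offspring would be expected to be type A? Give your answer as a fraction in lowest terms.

ABO cross I^A i × I^B i → offspring phenotypes: 1/4 O, 1/4 A, 1/4 B, 1/4 AB.
So P(type A) = 1/4.

1/4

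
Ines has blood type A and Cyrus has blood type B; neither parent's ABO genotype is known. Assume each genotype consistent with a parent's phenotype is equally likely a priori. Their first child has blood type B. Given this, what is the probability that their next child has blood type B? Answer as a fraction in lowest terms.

5/12

Possible genotypes: Ines ∈ {AA, AO}; Cyrus ∈ {BB, BO}.
Weight each parental genotype pair by prior × P(type-B child):
  AO × BB: posterior weight 2/3; P(next child type B) = 1/2.
  AO × BO: posterior weight 1/3; P(next child type B) = 1/4.
Weighted sum = 5/12.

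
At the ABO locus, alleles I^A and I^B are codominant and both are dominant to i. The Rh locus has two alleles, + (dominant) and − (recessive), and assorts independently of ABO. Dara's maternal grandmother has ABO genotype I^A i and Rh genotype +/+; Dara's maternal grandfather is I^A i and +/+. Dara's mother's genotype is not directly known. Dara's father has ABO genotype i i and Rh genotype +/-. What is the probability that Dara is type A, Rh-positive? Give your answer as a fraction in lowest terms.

1/2

Dara's mother's ABO genotype from I^A i × I^A i: 1/4 I^A I^A, 1/2 I^A i, 1/4 i i.
Crossing each possibility with the father i i and summing P(type A): 1/4·1 + 1/2·1/2 + 1/4·0 = 1/2.
Similarly for Rh via the mother's Rh distribution: P(Rh+) = 1.
Independent loci: 1/2 × 1 = 1/2.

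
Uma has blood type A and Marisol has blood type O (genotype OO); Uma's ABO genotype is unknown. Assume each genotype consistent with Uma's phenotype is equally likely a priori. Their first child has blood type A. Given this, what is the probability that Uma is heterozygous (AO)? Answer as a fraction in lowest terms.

Possible genotypes: Uma ∈ {AA, AO}; Marisol ∈ {OO}.
Weight each parental genotype pair by prior × P(type-A child):
  AA × OO: posterior weight 2/3.
  AO × OO: posterior weight 1/3.
Sum the posterior weight over pairs where Uma is AO: 1/3.

1/3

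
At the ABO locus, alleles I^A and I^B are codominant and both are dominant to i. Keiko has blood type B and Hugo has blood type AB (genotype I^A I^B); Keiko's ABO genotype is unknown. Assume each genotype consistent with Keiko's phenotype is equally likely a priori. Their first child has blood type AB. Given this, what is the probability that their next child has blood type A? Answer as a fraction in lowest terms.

1/12

Possible genotypes: Keiko ∈ {I^B I^B, I^B i}; Hugo ∈ {I^A I^B}.
Weight each parental genotype pair by prior × P(type-AB child):
  I^B I^B × I^A I^B: posterior weight 2/3; P(next child type A) = 0.
  I^B i × I^A I^B: posterior weight 1/3; P(next child type A) = 1/4.
Weighted sum = 1/12.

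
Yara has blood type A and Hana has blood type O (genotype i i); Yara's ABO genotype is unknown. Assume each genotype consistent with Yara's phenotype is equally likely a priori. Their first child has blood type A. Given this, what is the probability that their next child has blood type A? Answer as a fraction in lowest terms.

Possible genotypes: Yara ∈ {I^A I^A, I^A i}; Hana ∈ {i i}.
Weight each parental genotype pair by prior × P(type-A child):
  I^A I^A × i i: posterior weight 2/3; P(next child type A) = 1.
  I^A i × i i: posterior weight 1/3; P(next child type A) = 1/2.
Weighted sum = 5/6.

5/6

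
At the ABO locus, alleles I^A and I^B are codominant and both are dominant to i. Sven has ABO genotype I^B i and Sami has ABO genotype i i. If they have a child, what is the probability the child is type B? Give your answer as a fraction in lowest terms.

ABO cross I^B i × i i → offspring phenotypes: 1/2 O, 1/2 B.
So P(type B) = 1/2.

1/2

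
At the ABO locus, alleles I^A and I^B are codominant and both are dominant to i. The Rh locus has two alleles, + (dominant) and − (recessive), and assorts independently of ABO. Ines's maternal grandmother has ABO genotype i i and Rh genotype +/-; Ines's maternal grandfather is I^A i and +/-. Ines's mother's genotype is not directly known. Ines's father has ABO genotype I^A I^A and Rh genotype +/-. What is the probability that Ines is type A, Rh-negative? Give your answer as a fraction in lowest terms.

1/4

Ines's mother's ABO genotype from i i × I^A i: 1/2 I^A i, 1/2 i i.
Crossing each possibility with the father I^A I^A and summing P(type A): 1/2·1 + 1/2·1 = 1.
Similarly for Rh via the mother's Rh distribution: P(Rh-) = 1/4.
Independent loci: 1 × 1/4 = 1/4.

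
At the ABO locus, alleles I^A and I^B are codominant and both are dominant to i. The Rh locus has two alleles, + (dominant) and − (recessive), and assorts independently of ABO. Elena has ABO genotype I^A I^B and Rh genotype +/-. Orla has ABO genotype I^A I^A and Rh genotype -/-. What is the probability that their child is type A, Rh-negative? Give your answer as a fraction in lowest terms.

1/4

ABO cross I^A I^B × I^A I^A → offspring phenotypes: 1/2 A, 1/2 AB.
Rh cross +/- × -/- → 1/2 Rh+, 1/2 Rh-.
Independent loci: P(type A, Rh-negative) = 1/2 × 1/2 = 1/4.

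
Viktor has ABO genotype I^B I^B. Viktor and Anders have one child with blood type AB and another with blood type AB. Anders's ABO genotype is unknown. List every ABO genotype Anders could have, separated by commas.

For each candidate genotype of Anders, check whether crossing it with I^B I^B can produce every observed child phenotype.
  I^A I^A → possible child types {AB} ✓
  I^A I^B → possible child types {B, AB} ✓
  I^A i → possible child types {B, AB} ✓
  I^B I^B → possible child types {B} ✗
  I^B i → possible child types {B} ✗
  i i → possible child types {B} ✗

I^A I^A, I^A I^B, I^A i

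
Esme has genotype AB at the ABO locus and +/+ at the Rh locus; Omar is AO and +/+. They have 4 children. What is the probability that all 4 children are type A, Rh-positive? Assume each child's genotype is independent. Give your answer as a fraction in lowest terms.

ABO cross AB × AO → 1/2 A, 1/4 B, 1/4 AB.
Rh cross +/+ × +/+ → 1 Rh+; so P(type A, Rh-positive) = 1/2 × 1 = 1/2 per child.
All 4 independent: (1/2)^4 = 1/16.

1/16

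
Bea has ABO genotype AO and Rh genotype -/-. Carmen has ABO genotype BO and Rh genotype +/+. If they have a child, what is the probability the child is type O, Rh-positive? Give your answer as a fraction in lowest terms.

1/4

ABO cross AO × BO → offspring phenotypes: 1/4 O, 1/4 A, 1/4 B, 1/4 AB.
Rh cross -/- × +/+ → 1 Rh+.
Independent loci: P(type O, Rh-positive) = 1/4 × 1 = 1/4.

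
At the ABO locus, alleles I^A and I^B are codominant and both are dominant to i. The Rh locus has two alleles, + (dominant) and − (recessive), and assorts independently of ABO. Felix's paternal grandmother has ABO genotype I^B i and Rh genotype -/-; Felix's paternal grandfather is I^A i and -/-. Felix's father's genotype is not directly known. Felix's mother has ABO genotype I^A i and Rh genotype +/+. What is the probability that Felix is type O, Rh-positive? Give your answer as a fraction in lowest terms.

1/4

Felix's father's ABO genotype from I^B i × I^A i: 1/4 I^A I^B, 1/4 I^A i, 1/4 I^B i, 1/4 i i.
Crossing each possibility with the mother I^A i and summing P(type O): 1/4·0 + 1/4·1/4 + 1/4·1/4 + 1/4·1/2 = 1/4.
Similarly for Rh via the father's Rh distribution: P(Rh+) = 1.
Independent loci: 1/4 × 1 = 1/4.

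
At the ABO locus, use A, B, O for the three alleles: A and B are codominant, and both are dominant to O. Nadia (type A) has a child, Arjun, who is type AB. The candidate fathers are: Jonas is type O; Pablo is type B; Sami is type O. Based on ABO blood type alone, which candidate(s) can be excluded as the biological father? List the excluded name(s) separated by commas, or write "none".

Jonas, Sami

A candidate is excluded only if no genotype consistent with his phenotype could produce a type AB child with a type A mother.
Jonas (type O): no genotype consistent with that phenotype can produce a type-AB child with a type-A mother.
Sami (type O): no genotype consistent with that phenotype can produce a type-AB child with a type-A mother.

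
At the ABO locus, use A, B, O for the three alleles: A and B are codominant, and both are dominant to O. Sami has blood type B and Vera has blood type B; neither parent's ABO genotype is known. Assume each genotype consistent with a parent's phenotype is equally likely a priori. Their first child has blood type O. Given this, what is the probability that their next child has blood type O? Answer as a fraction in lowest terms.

Possible genotypes: Sami ∈ {BB, BO}; Vera ∈ {BB, BO}.
Weight each parental genotype pair by prior × P(type-O child):
  BO × BO: posterior weight 1; P(next child type O) = 1/4.
Weighted sum = 1/4.

1/4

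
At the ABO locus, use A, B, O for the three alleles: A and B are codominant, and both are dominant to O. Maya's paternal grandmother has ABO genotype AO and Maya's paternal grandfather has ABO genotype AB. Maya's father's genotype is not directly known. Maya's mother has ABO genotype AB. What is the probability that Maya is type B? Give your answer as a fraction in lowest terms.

1/4

Maya's father's ABO genotype from AO × AB: 1/4 AA, 1/4 AB, 1/4 AO, 1/4 BO.
Crossing each possibility with the mother AB and summing P(type B): 1/4·0 + 1/4·1/4 + 1/4·1/4 + 1/4·1/2 = 1/4.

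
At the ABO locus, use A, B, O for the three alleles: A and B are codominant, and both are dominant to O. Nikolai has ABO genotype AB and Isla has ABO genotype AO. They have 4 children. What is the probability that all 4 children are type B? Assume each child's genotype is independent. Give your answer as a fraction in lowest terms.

ABO cross AB × AO → 1/2 A, 1/4 B, 1/4 AB.
So P(type B) = 1/4 per child.
All 4 independent: (1/4)^4 = 1/256.

1/256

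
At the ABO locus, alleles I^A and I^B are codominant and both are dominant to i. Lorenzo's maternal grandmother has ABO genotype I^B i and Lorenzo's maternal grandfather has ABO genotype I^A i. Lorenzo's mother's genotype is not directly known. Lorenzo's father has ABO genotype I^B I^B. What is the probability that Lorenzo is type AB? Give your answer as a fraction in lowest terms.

Lorenzo's mother's ABO genotype from I^B i × I^A i: 1/4 I^A I^B, 1/4 I^A i, 1/4 I^B i, 1/4 i i.
Crossing each possibility with the father I^B I^B and summing P(type AB): 1/4·1/2 + 1/4·1/2 + 1/4·0 + 1/4·0 = 1/4.

1/4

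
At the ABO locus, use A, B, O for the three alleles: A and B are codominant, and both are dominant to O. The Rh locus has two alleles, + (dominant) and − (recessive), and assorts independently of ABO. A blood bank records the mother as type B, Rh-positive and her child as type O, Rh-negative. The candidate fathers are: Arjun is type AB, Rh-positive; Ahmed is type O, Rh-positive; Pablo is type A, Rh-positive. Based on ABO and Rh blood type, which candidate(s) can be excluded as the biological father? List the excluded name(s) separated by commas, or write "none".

Arjun

A candidate is excluded only if no genotype consistent with his phenotype could produce a type O, Rh-negative child with a type B, Rh-positive mother.
Arjun (type AB, Rh+): no genotype consistent with that phenotype can produce a type-O Rh- child with a type-B mother.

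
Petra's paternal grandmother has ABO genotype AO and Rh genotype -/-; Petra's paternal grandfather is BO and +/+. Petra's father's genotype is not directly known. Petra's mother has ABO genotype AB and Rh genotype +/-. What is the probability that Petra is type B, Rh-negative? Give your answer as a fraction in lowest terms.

3/32

Petra's father's ABO genotype from AO × BO: 1/4 AB, 1/4 AO, 1/4 BO, 1/4 OO.
Crossing each possibility with the mother AB and summing P(type B): 1/4·1/4 + 1/4·1/4 + 1/4·1/2 + 1/4·1/2 = 3/8.
Similarly for Rh via the father's Rh distribution: P(Rh-) = 1/4.
Independent loci: 3/8 × 1/4 = 3/32.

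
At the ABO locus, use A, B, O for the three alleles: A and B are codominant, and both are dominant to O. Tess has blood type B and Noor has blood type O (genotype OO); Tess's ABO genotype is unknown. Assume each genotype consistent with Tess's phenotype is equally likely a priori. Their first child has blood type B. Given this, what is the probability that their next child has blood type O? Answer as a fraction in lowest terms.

Possible genotypes: Tess ∈ {BB, BO}; Noor ∈ {OO}.
Weight each parental genotype pair by prior × P(type-B child):
  BB × OO: posterior weight 2/3; P(next child type O) = 0.
  BO × OO: posterior weight 1/3; P(next child type O) = 1/2.
Weighted sum = 1/6.

1/6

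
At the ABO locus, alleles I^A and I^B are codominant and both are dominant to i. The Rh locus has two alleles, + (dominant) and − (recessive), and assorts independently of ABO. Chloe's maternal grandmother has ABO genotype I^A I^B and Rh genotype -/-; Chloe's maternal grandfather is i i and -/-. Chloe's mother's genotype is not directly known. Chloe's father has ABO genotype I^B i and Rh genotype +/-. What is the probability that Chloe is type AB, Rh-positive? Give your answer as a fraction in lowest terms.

1/16

Chloe's mother's ABO genotype from I^A I^B × i i: 1/2 I^A i, 1/2 I^B i.
Crossing each possibility with the father I^B i and summing P(type AB): 1/2·1/4 + 1/2·0 = 1/8.
Similarly for Rh via the mother's Rh distribution: P(Rh+) = 1/2.
Independent loci: 1/8 × 1/2 = 1/16.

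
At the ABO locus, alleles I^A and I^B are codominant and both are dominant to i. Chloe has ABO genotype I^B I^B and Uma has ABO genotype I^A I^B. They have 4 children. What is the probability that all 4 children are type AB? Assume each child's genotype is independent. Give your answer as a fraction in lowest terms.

1/16

ABO cross I^B I^B × I^A I^B → 1/2 B, 1/2 AB.
So P(type AB) = 1/2 per child.
All 4 independent: (1/2)^4 = 1/16.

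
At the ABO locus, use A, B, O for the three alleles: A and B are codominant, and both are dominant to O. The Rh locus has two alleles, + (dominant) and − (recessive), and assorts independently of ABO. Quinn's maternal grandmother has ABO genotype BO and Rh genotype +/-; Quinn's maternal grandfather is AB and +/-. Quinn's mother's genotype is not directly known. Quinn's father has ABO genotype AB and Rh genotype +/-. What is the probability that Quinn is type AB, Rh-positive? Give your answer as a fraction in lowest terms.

9/32

Quinn's mother's ABO genotype from BO × AB: 1/4 AB, 1/4 AO, 1/4 BB, 1/4 BO.
Crossing each possibility with the father AB and summing P(type AB): 1/4·1/2 + 1/4·1/4 + 1/4·1/2 + 1/4·1/4 = 3/8.
Similarly for Rh via the mother's Rh distribution: P(Rh+) = 3/4.
Independent loci: 3/8 × 3/4 = 9/32.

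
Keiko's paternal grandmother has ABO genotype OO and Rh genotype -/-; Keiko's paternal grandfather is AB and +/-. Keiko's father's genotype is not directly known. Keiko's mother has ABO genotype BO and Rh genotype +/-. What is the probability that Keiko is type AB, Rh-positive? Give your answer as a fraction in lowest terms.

Keiko's father's ABO genotype from OO × AB: 1/2 AO, 1/2 BO.
Crossing each possibility with the mother BO and summing P(type AB): 1/2·1/4 + 1/2·0 = 1/8.
Similarly for Rh via the father's Rh distribution: P(Rh+) = 5/8.
Independent loci: 1/8 × 5/8 = 5/64.

5/64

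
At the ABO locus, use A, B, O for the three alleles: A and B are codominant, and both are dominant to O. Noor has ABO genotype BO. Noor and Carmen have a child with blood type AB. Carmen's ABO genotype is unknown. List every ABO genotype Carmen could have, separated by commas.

AA, AB, AO

For each candidate genotype of Carmen, check whether crossing it with BO can produce every observed child phenotype.
  AA → possible child types {A, AB} ✓
  AB → possible child types {A, B, AB} ✓
  AO → possible child types {O, A, B, AB} ✓
  BB → possible child types {B} ✗
  BO → possible child types {O, B} ✗
  OO → possible child types {O, B} ✗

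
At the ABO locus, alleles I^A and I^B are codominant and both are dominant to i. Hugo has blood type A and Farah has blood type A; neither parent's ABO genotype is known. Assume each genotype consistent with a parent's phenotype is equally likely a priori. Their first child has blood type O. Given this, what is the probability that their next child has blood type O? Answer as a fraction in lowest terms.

1/4

Possible genotypes: Hugo ∈ {I^A I^A, I^A i}; Farah ∈ {I^A I^A, I^A i}.
Weight each parental genotype pair by prior × P(type-O child):
  I^A i × I^A i: posterior weight 1; P(next child type O) = 1/4.
Weighted sum = 1/4.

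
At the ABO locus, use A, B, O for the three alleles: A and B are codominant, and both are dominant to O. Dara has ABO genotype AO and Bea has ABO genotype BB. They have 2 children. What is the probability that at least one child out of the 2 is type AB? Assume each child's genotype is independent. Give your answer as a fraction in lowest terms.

ABO cross AO × BB → 1/2 B, 1/2 AB.
So P(type AB) = 1/2 per child.
P(none) = (1/2)^2 = 1/4; P(at least one) = 1 − 1/4 = 3/4.

3/4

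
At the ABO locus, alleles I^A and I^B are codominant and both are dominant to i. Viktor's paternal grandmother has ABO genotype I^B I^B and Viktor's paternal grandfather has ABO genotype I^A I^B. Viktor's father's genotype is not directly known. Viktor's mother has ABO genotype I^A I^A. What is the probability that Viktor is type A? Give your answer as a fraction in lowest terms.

Viktor's father's ABO genotype from I^B I^B × I^A I^B: 1/2 I^A I^B, 1/2 I^B I^B.
Crossing each possibility with the mother I^A I^A and summing P(type A): 1/2·1/2 + 1/2·0 = 1/4.

1/4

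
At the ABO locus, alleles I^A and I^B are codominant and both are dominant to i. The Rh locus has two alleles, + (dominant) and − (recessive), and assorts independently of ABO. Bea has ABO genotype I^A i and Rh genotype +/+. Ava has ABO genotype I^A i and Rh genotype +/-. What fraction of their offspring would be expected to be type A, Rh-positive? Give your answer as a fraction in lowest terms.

ABO cross I^A i × I^A i → offspring phenotypes: 1/4 O, 3/4 A.
Rh cross +/+ × +/- → 1 Rh+.
Independent loci: P(type A, Rh-positive) = 3/4 × 1 = 3/4.

3/4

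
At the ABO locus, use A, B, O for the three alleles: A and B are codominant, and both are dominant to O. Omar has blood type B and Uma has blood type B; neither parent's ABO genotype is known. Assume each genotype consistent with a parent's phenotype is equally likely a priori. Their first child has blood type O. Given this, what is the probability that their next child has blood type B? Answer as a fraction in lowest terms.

Possible genotypes: Omar ∈ {BB, BO}; Uma ∈ {BB, BO}.
Weight each parental genotype pair by prior × P(type-O child):
  BO × BO: posterior weight 1; P(next child type B) = 3/4.
Weighted sum = 3/4.

3/4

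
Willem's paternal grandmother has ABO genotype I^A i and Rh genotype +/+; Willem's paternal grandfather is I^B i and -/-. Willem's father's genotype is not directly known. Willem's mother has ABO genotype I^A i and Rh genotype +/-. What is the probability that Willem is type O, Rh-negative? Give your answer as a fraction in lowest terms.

Willem's father's ABO genotype from I^A i × I^B i: 1/4 I^A I^B, 1/4 I^A i, 1/4 I^B i, 1/4 i i.
Crossing each possibility with the mother I^A i and summing P(type O): 1/4·0 + 1/4·1/4 + 1/4·1/4 + 1/4·1/2 = 1/4.
Similarly for Rh via the father's Rh distribution: P(Rh-) = 1/4.
Independent loci: 1/4 × 1/4 = 1/16.

1/16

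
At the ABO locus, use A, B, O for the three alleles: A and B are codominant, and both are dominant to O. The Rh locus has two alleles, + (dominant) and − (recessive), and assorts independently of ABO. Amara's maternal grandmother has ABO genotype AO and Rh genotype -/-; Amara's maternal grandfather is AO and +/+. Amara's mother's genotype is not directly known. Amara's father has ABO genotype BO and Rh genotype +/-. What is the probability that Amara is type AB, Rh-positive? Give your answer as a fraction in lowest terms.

3/16

Amara's mother's ABO genotype from AO × AO: 1/4 AA, 1/2 AO, 1/4 OO.
Crossing each possibility with the father BO and summing P(type AB): 1/4·1/2 + 1/2·1/4 + 1/4·0 = 1/4.
Similarly for Rh via the mother's Rh distribution: P(Rh+) = 3/4.
Independent loci: 1/4 × 3/4 = 3/16.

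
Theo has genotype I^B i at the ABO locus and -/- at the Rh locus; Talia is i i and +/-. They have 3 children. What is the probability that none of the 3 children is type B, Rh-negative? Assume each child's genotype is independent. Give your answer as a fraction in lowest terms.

ABO cross I^B i × i i → 1/2 O, 1/2 B.
Rh cross -/- × +/- → 1/2 Rh+, 1/2 Rh-; so P(type B, Rh-negative) = 1/2 × 1/2 = 1/4 per child.
P(not type B, Rh-negative) = 3/4 for one child; (3/4)^3 = 27/64.

27/64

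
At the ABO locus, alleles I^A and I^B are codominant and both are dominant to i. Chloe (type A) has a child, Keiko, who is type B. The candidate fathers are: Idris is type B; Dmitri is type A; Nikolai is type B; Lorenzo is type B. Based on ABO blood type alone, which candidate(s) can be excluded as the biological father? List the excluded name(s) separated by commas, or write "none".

Dmitri

A candidate is excluded only if no genotype consistent with his phenotype could produce a type B child with a type A mother.
Dmitri (type A): no genotype consistent with that phenotype can produce a type-B child with a type-A mother.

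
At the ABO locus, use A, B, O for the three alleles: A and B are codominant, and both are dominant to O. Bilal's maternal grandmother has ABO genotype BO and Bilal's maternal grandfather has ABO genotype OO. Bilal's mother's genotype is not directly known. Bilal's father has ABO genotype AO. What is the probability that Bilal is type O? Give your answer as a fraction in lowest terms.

Bilal's mother's ABO genotype from BO × OO: 1/2 BO, 1/2 OO.
Crossing each possibility with the father AO and summing P(type O): 1/2·1/4 + 1/2·1/2 = 3/8.

3/8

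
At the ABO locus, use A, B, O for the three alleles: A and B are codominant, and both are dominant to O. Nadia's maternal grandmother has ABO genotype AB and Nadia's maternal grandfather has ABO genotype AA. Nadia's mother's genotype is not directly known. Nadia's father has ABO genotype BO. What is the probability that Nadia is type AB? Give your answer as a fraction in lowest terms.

3/8

Nadia's mother's ABO genotype from AB × AA: 1/2 AA, 1/2 AB.
Crossing each possibility with the father BO and summing P(type AB): 1/2·1/2 + 1/2·1/4 = 3/8.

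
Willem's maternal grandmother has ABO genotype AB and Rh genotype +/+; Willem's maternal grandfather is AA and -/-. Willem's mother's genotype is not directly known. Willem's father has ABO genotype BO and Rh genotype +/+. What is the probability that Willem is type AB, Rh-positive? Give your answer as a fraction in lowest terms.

3/8

Willem's mother's ABO genotype from AB × AA: 1/2 AA, 1/2 AB.
Crossing each possibility with the father BO and summing P(type AB): 1/2·1/2 + 1/2·1/4 = 3/8.
Similarly for Rh via the mother's Rh distribution: P(Rh+) = 1.
Independent loci: 3/8 × 1 = 3/8.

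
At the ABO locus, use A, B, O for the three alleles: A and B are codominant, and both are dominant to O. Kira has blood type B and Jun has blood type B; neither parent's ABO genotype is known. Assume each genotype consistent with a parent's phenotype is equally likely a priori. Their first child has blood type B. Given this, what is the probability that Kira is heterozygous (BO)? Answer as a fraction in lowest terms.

7/15

Possible genotypes: Kira ∈ {BB, BO}; Jun ∈ {BB, BO}.
Weight each parental genotype pair by prior × P(type-B child):
  BB × BB: posterior weight 4/15.
  BB × BO: posterior weight 4/15.
  BO × BB: posterior weight 4/15.
  BO × BO: posterior weight 1/5.
Sum the posterior weight over pairs where Kira is BO: 7/15.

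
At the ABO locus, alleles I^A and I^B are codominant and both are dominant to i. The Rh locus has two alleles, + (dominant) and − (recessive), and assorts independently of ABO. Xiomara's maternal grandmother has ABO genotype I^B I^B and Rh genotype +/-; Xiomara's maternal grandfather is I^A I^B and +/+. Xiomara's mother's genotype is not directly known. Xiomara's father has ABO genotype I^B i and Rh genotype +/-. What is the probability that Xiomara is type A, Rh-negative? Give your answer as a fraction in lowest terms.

Xiomara's mother's ABO genotype from I^B I^B × I^A I^B: 1/2 I^A I^B, 1/2 I^B I^B.
Crossing each possibility with the father I^B i and summing P(type A): 1/2·1/4 + 1/2·0 = 1/8.
Similarly for Rh via the mother's Rh distribution: P(Rh-) = 1/8.
Independent loci: 1/8 × 1/8 = 1/64.

1/64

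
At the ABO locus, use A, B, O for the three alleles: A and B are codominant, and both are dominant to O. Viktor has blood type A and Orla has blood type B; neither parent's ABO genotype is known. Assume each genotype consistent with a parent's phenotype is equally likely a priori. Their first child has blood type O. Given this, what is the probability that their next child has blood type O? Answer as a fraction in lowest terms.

Possible genotypes: Viktor ∈ {AA, AO}; Orla ∈ {BB, BO}.
Weight each parental genotype pair by prior × P(type-O child):
  AO × BO: posterior weight 1; P(next child type O) = 1/4.
Weighted sum = 1/4.

1/4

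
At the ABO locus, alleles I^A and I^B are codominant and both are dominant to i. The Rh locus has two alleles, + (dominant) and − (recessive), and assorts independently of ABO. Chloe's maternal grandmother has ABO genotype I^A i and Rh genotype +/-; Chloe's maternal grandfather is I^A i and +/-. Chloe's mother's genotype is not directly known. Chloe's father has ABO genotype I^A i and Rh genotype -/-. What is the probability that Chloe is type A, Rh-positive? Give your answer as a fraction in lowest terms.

3/8

Chloe's mother's ABO genotype from I^A i × I^A i: 1/4 I^A I^A, 1/2 I^A i, 1/4 i i.
Crossing each possibility with the father I^A i and summing P(type A): 1/4·1 + 1/2·3/4 + 1/4·1/2 = 3/4.
Similarly for Rh via the mother's Rh distribution: P(Rh+) = 1/2.
Independent loci: 3/4 × 1/2 = 3/8.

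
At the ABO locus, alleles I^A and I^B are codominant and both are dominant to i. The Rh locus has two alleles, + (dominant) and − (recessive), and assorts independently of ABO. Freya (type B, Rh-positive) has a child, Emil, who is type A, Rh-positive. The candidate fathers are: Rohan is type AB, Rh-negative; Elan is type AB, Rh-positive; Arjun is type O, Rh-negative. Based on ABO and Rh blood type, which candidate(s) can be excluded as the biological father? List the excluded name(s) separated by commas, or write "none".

Arjun

A candidate is excluded only if no genotype consistent with his phenotype could produce a type A, Rh-positive child with a type B, Rh-positive mother.
Arjun (type O, Rh-): no genotype consistent with that phenotype can produce a type-A Rh+ child with a type-B mother.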